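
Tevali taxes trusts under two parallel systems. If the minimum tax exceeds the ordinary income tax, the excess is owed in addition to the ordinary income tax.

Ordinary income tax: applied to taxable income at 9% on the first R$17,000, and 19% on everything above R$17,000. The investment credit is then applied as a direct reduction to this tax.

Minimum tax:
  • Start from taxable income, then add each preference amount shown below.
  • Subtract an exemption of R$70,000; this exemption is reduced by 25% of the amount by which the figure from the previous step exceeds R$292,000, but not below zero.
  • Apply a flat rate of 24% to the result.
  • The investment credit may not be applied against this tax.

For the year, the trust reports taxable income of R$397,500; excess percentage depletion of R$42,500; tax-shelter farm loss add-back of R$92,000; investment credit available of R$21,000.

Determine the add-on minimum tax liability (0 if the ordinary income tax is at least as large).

Minimum tax:
  Adjusted income: R$397,500 + R$42,500 + R$92,000 = R$532,000
  Exemption: R$70,000 − 25% × (R$532,000 − R$292,000) = R$70,000 − R$60,000 = R$10,000
  Base: R$532,000 − R$10,000 = R$522,000
  R$522,000 × 24% = R$125,280

Ordinary income tax:
  R$17,000 × 9% = R$1,530
  R$380,500 × 19% = R$72,295
  → R$73,825
  Less investment credit R$21,000 → R$52,825

Excess of minimum tax over ordinary income tax: R$125,280 − R$52,825 = R$72,455.

R$72,455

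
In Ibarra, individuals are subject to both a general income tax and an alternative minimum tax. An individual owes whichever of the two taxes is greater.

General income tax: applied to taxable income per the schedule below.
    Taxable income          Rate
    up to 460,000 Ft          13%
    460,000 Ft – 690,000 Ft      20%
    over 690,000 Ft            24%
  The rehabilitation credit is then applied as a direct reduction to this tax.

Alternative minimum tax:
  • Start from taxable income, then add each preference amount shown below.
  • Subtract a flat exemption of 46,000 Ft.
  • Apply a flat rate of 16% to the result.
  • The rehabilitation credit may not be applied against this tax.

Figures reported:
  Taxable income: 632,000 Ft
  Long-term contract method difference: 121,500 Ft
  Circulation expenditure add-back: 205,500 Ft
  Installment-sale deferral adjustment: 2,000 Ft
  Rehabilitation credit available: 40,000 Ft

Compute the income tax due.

General income tax:
  460,000 Ft × 13% = 59,800 Ft
  172,000 Ft × 20% = 34,400 Ft
  → 94,200 Ft
  Less rehabilitation credit 40,000 Ft → 54,200 Ft

Alternative minimum tax:
  Adjusted income: 632,000 Ft + 121,500 Ft + 205,500 Ft + 2,000 Ft = 961,000 Ft
  Less exemption 46,000 Ft → base 915,000 Ft
  915,000 Ft × 16% = 146,400 Ft

146,400 Ft > 54,200 Ft, so the alternative minimum tax is the binding amount.

146,400 Ft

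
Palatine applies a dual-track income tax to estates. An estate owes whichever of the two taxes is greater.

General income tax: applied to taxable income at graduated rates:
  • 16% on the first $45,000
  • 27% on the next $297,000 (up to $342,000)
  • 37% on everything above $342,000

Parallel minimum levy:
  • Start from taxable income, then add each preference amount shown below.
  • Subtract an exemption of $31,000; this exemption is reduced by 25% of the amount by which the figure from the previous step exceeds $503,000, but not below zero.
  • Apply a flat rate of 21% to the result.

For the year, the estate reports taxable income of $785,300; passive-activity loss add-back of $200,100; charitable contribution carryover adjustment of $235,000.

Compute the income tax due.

General income tax:
  $45,000 × 16% = $7,200
  $297,000 × 27% = $80,190
  $443,300 × 37% = $164,021
  → $251,411

Parallel minimum levy:
  Adjusted income: $785,300 + $200,100 + $235,000 = $1,220,400
  Exemption: 25% × ($1,220,400 − $503,000) = $179,350 ≥ $31,000, so the exemption is fully phased out
  Base: $1,220,400 − $0 = $1,220,400
  $1,220,400 × 21% = $256,284

$256,284 > $251,411, so the parallel minimum levy is the binding amount.

$256,284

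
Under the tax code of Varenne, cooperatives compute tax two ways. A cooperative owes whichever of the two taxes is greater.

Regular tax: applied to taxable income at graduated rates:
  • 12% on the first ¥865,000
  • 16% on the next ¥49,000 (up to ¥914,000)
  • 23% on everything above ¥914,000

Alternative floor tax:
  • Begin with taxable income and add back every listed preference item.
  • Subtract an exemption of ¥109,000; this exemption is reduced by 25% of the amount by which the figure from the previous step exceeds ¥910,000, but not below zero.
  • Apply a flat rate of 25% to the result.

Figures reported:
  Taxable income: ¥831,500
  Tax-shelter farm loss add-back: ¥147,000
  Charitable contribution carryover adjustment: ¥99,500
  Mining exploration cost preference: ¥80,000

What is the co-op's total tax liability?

Alternative floor tax:
  Adjusted income: ¥831,500 + ¥147,000 + ¥99,500 + ¥80,000 = ¥1,158,000
  Exemption: ¥109,000 − 25% × (¥1,158,000 − ¥910,000) = ¥109,000 − ¥62,000 = ¥47,000
  Base: ¥1,158,000 − ¥47,000 = ¥1,111,000
  ¥1,111,000 × 25% = ¥277,750

Regular tax:
  ¥831,500 × 12% = ¥99,780

¥277,750 > ¥99,780, so the alternative floor tax is the binding amount.

¥277,750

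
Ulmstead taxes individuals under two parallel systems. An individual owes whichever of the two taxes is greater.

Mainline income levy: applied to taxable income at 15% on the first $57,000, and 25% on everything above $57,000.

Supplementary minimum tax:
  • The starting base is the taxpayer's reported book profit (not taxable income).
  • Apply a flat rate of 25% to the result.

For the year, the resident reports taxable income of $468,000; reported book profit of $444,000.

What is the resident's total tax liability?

Supplementary minimum tax:
  Base (reported book profit): $444,000
  $444,000 × 25% = $111,000

Mainline income levy:
  $57,000 × 15% = $8,550
  $411,000 × 25% = $102,750
  → $111,300

$111,300 > $111,000, so the mainline income levy governs.

$111,300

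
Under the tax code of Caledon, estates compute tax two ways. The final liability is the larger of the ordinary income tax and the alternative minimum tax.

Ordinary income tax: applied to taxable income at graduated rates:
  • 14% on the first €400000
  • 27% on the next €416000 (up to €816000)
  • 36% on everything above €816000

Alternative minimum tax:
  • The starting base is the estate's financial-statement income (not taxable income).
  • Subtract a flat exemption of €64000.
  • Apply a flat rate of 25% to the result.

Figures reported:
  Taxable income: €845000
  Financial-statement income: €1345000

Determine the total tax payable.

€320250

Ordinary income tax:
  €400000 × 14% = €56000
  €416000 × 27% = €112320
  €29000 × 36% = €10440
  → €178760

Alternative minimum tax:
  Base (financial-statement income): €1345000
  Less exemption €64000 → base €1281000
  €1281000 × 25% = €320250

€320250 > €178760, so the alternative minimum tax is the binding amount.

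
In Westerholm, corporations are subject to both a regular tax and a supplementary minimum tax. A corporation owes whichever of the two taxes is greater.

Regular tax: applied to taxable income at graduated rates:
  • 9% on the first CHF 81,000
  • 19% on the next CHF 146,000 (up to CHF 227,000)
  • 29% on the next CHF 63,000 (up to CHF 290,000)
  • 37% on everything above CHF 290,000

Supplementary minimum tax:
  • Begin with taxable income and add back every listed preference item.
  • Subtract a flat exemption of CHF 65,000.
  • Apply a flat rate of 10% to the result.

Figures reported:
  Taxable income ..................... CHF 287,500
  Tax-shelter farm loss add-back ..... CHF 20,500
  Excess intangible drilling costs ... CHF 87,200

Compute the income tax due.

CHF 52,575

Regular tax:
  CHF 81,000 × 9% = CHF 7,290
  CHF 146,000 × 19% = CHF 27,740
  CHF 60,500 × 29% = CHF 17,545
  → CHF 52,575

Supplementary minimum tax:
  Adjusted income: CHF 287,500 + CHF 20,500 + CHF 87,200 = CHF 395,200
  Less exemption CHF 65,000 → base CHF 330,200
  CHF 330,200 × 10% = CHF 33,020

CHF 52,575 > CHF 33,020, so the regular tax governs.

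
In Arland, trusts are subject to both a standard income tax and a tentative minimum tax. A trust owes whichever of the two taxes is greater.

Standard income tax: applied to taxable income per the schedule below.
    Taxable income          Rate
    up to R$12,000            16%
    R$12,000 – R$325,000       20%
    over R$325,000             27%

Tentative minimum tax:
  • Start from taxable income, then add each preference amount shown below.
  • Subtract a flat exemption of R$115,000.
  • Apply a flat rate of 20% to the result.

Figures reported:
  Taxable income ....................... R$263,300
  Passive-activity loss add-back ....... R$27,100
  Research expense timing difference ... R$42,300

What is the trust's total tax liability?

Tentative minimum tax:
  Adjusted income: R$263,300 + R$27,100 + R$42,300 = R$332,700
  Less exemption R$115,000 → base R$217,700
  R$217,700 × 20% = R$43,540

Standard income tax:
  R$12,000 × 16% = R$1,920
  R$251,300 × 20% = R$50,260
  → R$52,180

R$52,180 > R$43,540, so the standard income tax governs.

R$52,180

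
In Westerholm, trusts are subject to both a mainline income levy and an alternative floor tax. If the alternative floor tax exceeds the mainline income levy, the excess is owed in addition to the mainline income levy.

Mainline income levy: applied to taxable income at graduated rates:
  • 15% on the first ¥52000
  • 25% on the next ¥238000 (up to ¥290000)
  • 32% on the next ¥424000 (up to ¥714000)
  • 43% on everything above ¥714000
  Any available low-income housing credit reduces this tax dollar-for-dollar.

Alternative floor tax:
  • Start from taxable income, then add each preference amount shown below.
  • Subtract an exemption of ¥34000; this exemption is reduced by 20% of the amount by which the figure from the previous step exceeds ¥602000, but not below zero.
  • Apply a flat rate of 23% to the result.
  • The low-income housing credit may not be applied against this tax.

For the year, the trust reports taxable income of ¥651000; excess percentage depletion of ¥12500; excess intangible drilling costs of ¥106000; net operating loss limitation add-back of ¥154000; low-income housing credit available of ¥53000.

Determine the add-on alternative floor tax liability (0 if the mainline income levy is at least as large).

Mainline income levy:
  ¥52000 × 15% = ¥7800
  ¥238000 × 25% = ¥59500
  ¥361000 × 32% = ¥115520
  → ¥182820
  Less low-income housing credit ¥53000 → ¥129820

Alternative floor tax:
  Adjusted income: ¥651000 + ¥12500 + ¥106000 + ¥154000 = ¥923500
  Exemption: 20% × (¥923500 − ¥602000) = ¥64300 ≥ ¥34000, so the exemption is fully phased out
  Base: ¥923500 − ¥0 = ¥923500
  ¥923500 × 23% = ¥212405

Excess of alternative floor tax over mainline income levy: ¥212405 − ¥129820 = ¥82585.

¥82585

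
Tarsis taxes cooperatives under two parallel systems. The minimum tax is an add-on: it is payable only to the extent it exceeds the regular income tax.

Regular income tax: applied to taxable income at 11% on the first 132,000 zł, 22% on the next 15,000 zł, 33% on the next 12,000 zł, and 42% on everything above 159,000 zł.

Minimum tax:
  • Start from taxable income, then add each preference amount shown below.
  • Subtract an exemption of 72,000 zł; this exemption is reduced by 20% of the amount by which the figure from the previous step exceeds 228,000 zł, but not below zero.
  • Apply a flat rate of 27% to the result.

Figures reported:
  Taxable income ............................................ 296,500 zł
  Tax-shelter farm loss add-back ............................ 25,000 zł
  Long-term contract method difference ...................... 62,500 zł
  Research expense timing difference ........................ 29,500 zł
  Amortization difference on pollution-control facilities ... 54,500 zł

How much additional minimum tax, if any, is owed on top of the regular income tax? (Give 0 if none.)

40,350 zł

Minimum tax:
  Adjusted income: 296,500 zł + 25,000 zł + 62,500 zł + 29,500 zł + 54,500 zł = 468,000 zł
  Exemption: 72,000 zł − 20% × (468,000 zł − 228,000 zł) = 72,000 zł − 48,000 zł = 24,000 zł
  Base: 468,000 zł − 24,000 zł = 444,000 zł
  444,000 zł × 27% = 119,880 zł

Regular income tax:
  132,000 zł × 11% = 14,520 zł
  15,000 zł × 22% = 3,300 zł
  12,000 zł × 33% = 3,960 zł
  137,500 zł × 42% = 57,750 zł
  → 79,530 zł

Excess of minimum tax over regular income tax: 119,880 zł − 79,530 zł = 40,350 zł.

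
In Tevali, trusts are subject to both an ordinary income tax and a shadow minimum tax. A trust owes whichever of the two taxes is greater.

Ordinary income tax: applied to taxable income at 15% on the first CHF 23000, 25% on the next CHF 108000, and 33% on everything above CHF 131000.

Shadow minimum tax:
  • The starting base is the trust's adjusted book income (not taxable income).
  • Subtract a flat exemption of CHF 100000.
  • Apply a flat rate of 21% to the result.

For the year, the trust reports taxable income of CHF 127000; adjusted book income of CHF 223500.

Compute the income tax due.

Ordinary income tax:
  CHF 23000 × 15% = CHF 3450
  CHF 104000 × 25% = CHF 26000
  → CHF 29450

Shadow minimum tax:
  Base (adjusted book income): CHF 223500
  Less exemption CHF 100000 → base CHF 123500
  CHF 123500 × 21% = CHF 25935

CHF 29450 > CHF 25935, so the ordinary income tax governs.

CHF 29450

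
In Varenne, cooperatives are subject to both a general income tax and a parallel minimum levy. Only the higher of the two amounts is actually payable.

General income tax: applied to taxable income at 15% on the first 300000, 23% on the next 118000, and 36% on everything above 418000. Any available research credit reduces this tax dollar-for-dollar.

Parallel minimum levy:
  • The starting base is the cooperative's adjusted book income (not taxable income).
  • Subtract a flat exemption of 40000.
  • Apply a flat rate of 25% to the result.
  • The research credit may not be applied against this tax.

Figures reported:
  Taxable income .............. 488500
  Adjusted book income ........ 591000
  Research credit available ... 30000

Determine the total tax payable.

General income tax:
  300000 × 15% = 45000
  118000 × 23% = 27140
  70500 × 36% = 25380
  → 97520
  Less research credit 30000 → 67520

Parallel minimum levy:
  Base (adjusted book income): 591000
  Less exemption 40000 → base 551000
  551000 × 25% = 137750

137750 > 67520, so the parallel minimum levy is the binding amount.

137750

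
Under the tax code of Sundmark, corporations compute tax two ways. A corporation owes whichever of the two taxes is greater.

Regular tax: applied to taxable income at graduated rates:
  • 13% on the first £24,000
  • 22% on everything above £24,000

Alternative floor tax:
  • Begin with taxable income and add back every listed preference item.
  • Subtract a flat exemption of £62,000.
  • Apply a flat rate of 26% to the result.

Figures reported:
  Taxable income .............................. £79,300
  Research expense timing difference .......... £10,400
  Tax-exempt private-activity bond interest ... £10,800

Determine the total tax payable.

Alternative floor tax:
  Adjusted income: £79,300 + £10,400 + £10,800 = £100,500
  Less exemption £62,000 → base £38,500
  £38,500 × 26% = £10,010

Regular tax:
  £24,000 × 13% = £3,120
  £55,300 × 22% = £12,166
  → £15,286

£15,286 > £10,010, so the regular tax governs.

£15,286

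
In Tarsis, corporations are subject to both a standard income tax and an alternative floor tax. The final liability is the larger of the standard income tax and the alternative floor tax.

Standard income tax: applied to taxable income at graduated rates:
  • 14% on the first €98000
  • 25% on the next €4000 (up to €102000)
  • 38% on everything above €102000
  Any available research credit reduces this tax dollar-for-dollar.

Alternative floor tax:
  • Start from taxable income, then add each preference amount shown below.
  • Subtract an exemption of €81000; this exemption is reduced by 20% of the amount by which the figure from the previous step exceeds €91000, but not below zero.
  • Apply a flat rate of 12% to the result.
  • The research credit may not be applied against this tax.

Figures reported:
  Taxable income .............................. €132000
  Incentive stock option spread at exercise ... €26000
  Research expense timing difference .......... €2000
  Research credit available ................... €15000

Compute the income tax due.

€11136

Standard income tax:
  €98000 × 14% = €13720
  €4000 × 25% = €1000
  €30000 × 38% = €11400
  → €26120
  Less research credit €15000 → €11120

Alternative floor tax:
  Adjusted income: €132000 + €26000 + €2000 = €160000
  Exemption: €81000 − 20% × (€160000 − €91000) = €81000 − €13800 = €67200
  Base: €160000 − €67200 = €92800
  €92800 × 12% = €11136

€11136 > €11120, so the alternative floor tax is the binding amount.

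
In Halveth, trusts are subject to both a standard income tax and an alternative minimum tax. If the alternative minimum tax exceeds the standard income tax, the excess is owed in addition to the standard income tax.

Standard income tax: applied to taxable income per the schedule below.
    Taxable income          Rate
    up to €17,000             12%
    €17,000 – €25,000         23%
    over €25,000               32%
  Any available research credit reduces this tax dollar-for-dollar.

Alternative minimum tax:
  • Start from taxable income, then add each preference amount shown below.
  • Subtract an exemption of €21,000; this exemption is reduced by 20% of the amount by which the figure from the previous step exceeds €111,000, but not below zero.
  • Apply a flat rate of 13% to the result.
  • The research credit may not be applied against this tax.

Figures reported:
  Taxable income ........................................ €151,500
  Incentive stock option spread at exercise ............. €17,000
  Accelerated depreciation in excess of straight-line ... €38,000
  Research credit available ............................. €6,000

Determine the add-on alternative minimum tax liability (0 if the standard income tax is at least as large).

€0

Standard income tax:
  €17,000 × 12% = €2,040
  €8,000 × 23% = €1,840
  €126,500 × 32% = €40,480
  → €44,360
  Less research credit €6,000 → €38,360

Alternative minimum tax:
  Adjusted income: €151,500 + €17,000 + €38,000 = €206,500
  Exemption: €21,000 − 20% × (€206,500 − €111,000) = €21,000 − €19,100 = €1,900
  Base: €206,500 − €1,900 = €204,600
  €204,600 × 13% = €26,598

€26,598 ≤ €38,360, so no add-on is due.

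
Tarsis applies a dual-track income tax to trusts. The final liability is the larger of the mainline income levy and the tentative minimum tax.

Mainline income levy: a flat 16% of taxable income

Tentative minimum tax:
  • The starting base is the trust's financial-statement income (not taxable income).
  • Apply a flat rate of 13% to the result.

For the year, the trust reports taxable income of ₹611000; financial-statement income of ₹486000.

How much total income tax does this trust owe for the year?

₹97760

Mainline income levy:
  ₹611000 × 16% = ₹97760

Tentative minimum tax:
  Base (financial-statement income): ₹486000
  ₹486000 × 13% = ₹63180

₹97760 > ₹63180, so the mainline income levy governs.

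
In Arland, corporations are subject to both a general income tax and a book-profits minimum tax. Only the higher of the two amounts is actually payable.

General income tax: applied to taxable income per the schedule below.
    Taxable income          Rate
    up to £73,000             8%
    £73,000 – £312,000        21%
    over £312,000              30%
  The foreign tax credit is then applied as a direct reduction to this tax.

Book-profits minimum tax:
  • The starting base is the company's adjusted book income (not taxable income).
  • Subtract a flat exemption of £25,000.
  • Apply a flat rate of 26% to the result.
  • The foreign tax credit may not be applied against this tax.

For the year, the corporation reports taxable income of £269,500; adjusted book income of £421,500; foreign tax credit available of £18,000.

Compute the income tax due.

General income tax:
  £73,000 × 8% = £5,840
  £196,500 × 21% = £41,265
  → £47,105
  Less foreign tax credit £18,000 → £29,105

Book-profits minimum tax:
  Base (adjusted book income): £421,500
  Less exemption £25,000 → base £396,500
  £396,500 × 26% = £103,090

£103,090 > £29,105, so the book-profits minimum tax is the binding amount.

£103,090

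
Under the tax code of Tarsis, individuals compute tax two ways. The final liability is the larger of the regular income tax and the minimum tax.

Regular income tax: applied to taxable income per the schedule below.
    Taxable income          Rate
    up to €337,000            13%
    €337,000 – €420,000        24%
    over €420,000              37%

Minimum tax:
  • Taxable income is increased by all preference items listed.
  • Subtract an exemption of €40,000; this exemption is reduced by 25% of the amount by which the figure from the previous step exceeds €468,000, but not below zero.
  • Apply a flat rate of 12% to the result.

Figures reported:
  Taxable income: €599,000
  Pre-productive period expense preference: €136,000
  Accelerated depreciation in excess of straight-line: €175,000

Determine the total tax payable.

Minimum tax:
  Adjusted income: €599,000 + €136,000 + €175,000 = €910,000
  Exemption: 25% × (€910,000 − €468,000) = €110,500 ≥ €40,000, so the exemption is fully phased out
  Base: €910,000 − €0 = €910,000
  €910,000 × 12% = €109,200

Regular income tax:
  €337,000 × 13% = €43,810
  €83,000 × 24% = €19,920
  €179,000 × 37% = €66,230
  → €129,960

€129,960 > €109,200, so the regular income tax governs.

€129,960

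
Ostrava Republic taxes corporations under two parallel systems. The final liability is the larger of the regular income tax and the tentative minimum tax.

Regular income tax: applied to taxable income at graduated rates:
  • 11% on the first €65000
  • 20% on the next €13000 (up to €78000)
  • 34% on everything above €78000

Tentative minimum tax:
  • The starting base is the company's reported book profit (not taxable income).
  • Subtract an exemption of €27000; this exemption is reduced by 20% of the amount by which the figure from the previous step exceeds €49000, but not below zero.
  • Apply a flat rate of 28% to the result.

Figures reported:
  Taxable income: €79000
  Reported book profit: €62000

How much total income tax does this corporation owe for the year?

Regular income tax:
  €65000 × 11% = €7150
  €13000 × 20% = €2600
  €1000 × 34% = €340
  → €10090

Tentative minimum tax:
  Base (reported book profit): €62000
  Exemption: €27000 − 20% × (€62000 − €49000) = €27000 − €2600 = €24400
  Base: €62000 − €24400 = €37600
  €37600 × 28% = €10528

€10528 > €10090, so the tentative minimum tax is the binding amount.

€10528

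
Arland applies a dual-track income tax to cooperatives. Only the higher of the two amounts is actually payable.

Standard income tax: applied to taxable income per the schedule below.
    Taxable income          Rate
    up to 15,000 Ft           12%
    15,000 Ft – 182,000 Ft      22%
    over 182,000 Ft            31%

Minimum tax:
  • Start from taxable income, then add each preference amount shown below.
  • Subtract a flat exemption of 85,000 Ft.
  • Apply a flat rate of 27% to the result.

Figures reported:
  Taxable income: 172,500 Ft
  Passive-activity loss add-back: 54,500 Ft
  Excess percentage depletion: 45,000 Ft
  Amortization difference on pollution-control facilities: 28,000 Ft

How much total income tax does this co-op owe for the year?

58,050 Ft

Minimum tax:
  Adjusted income: 172,500 Ft + 54,500 Ft + 45,000 Ft + 28,000 Ft = 300,000 Ft
  Less exemption 85,000 Ft → base 215,000 Ft
  215,000 Ft × 27% = 58,050 Ft

Standard income tax:
  15,000 Ft × 12% = 1,800 Ft
  157,500 Ft × 22% = 34,650 Ft
  → 36,450 Ft

58,050 Ft > 36,450 Ft, so the minimum tax is the binding amount.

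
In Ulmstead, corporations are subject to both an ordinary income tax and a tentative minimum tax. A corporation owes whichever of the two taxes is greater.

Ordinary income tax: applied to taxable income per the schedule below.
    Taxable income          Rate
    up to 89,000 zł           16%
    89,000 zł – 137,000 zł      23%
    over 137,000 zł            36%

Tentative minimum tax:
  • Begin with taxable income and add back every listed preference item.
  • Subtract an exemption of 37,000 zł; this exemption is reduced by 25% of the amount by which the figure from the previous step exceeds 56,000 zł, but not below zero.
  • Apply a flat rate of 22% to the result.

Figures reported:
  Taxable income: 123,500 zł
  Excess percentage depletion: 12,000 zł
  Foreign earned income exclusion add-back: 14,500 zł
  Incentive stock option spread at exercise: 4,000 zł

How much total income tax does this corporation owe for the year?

31,130 zł

Ordinary income tax:
  89,000 zł × 16% = 14,240 zł
  34,500 zł × 23% = 7,935 zł
  → 22,175 zł

Tentative minimum tax:
  Adjusted income: 123,500 zł + 12,000 zł + 14,500 zł + 4,000 zł = 154,000 zł
  Exemption: 37,000 zł − 25% × (154,000 zł − 56,000 zł) = 37,000 zł − 24,500 zł = 12,500 zł
  Base: 154,000 zł − 12,500 zł = 141,500 zł
  141,500 zł × 22% = 31,130 zł

31,130 zł > 22,175 zł, so the tentative minimum tax is the binding amount.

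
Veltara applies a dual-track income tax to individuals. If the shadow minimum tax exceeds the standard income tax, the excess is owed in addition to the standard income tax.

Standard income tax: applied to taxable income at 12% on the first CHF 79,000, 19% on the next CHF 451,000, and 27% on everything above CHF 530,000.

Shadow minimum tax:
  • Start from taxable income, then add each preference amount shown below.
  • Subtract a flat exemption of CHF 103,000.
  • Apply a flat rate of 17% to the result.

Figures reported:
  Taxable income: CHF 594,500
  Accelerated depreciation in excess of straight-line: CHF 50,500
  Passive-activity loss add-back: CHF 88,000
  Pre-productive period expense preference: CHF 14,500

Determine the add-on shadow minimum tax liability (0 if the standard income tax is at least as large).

CHF 0

Standard income tax:
  CHF 79,000 × 12% = CHF 9,480
  CHF 451,000 × 19% = CHF 85,690
  CHF 64,500 × 27% = CHF 17,415
  → CHF 112,585

Shadow minimum tax:
  Adjusted income: CHF 594,500 + CHF 50,500 + CHF 88,000 + CHF 14,500 = CHF 747,500
  Less exemption CHF 103,000 → base CHF 644,500
  CHF 644,500 × 17% = CHF 109,565

CHF 109,565 ≤ CHF 112,585, so no add-on is due.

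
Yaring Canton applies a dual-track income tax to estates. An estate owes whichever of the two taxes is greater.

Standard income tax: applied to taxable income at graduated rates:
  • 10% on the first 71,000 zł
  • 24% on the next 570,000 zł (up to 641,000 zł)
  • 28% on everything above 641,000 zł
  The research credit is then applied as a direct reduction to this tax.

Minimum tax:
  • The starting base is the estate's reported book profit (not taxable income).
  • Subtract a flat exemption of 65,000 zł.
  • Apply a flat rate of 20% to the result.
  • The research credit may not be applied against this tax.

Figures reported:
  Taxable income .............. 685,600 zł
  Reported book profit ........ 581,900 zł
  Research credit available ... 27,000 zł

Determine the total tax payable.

129,388 zł

Minimum tax:
  Base (reported book profit): 581,900 zł
  Less exemption 65,000 zł → base 516,900 zł
  516,900 zł × 20% = 103,380 zł

Standard income tax:
  71,000 zł × 10% = 7,100 zł
  570,000 zł × 24% = 136,800 zł
  44,600 zł × 28% = 12,488 zł
  → 156,388 zł
  Less research credit 27,000 zł → 129,388 zł

129,388 zł > 103,380 zł, so the standard income tax governs.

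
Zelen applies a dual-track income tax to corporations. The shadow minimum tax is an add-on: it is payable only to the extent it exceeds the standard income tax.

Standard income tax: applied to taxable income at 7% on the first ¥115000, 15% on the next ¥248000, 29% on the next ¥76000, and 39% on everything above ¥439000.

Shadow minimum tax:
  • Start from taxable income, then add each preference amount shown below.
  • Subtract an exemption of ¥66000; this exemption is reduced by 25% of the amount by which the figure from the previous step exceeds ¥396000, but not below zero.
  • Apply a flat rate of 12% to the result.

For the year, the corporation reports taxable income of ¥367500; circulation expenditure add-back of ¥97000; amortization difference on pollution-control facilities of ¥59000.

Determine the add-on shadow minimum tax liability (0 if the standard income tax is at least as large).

Standard income tax:
  ¥115000 × 7% = ¥8050
  ¥248000 × 15% = ¥37200
  ¥4500 × 29% = ¥1305
  → ¥46555

Shadow minimum tax:
  Adjusted income: ¥367500 + ¥97000 + ¥59000 = ¥523500
  Exemption: ¥66000 − 25% × (¥523500 − ¥396000) = ¥66000 − ¥31875 = ¥34125
  Base: ¥523500 − ¥34125 = ¥489375
  ¥489375 × 12% = ¥58725

Excess of shadow minimum tax over standard income tax: ¥58725 − ¥46555 = ¥12170.

¥12170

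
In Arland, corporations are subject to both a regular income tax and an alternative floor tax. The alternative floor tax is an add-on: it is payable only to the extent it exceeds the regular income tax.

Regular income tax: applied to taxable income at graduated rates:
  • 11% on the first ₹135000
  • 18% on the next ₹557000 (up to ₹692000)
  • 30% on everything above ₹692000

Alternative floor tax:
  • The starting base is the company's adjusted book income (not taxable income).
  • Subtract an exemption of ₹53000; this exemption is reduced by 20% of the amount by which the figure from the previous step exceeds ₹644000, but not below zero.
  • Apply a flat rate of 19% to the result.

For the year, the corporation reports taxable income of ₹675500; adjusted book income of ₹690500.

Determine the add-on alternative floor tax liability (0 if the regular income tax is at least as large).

Alternative floor tax:
  Base (adjusted book income): ₹690500
  Exemption: ₹53000 − 20% × (₹690500 − ₹644000) = ₹53000 − ₹9300 = ₹43700
  Base: ₹690500 − ₹43700 = ₹646800
  ₹646800 × 19% = ₹122892

Regular income tax:
  ₹135000 × 11% = ₹14850
  ₹540500 × 18% = ₹97290
  → ₹112140

Excess of alternative floor tax over regular income tax: ₹122892 − ₹112140 = ₹10752.

₹10752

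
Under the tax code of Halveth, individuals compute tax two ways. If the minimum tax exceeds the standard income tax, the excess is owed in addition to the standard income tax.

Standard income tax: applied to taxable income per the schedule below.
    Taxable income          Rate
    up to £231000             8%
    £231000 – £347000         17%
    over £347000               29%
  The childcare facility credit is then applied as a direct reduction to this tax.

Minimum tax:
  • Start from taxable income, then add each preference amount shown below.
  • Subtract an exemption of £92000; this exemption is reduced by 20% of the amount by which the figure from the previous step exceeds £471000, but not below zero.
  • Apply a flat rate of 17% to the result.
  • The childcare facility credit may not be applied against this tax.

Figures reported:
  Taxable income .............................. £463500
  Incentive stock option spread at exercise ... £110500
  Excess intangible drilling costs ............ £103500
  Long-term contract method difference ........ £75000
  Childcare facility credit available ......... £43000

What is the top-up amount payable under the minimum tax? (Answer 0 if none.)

£92871

Minimum tax:
  Adjusted income: £463500 + £110500 + £103500 + £75000 = £752500
  Exemption: £92000 − 20% × (£752500 − £471000) = £92000 − £56300 = £35700
  Base: £752500 − £35700 = £716800
  £716800 × 17% = £121856

Standard income tax:
  £231000 × 8% = £18480
  £116000 × 17% = £19720
  £116500 × 29% = £33785
  → £71985
  Less childcare facility credit £43000 → £28985

Excess of minimum tax over standard income tax: £121856 − £28985 = £92871.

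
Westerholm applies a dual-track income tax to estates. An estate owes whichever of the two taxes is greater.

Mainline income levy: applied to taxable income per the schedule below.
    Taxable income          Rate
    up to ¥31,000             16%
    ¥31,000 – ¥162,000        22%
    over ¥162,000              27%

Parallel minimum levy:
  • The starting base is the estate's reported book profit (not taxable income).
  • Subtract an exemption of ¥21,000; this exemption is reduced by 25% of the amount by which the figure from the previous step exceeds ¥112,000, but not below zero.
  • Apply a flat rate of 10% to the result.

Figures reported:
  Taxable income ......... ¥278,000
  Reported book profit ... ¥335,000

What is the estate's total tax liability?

Parallel minimum levy:
  Base (reported book profit): ¥335,000
  Exemption: 25% × (¥335,000 − ¥112,000) = ¥55,750 ≥ ¥21,000, so the exemption is fully phased out
  Base: ¥335,000 − ¥0 = ¥335,000
  ¥335,000 × 10% = ¥33,500

Mainline income levy:
  ¥31,000 × 16% = ¥4,960
  ¥131,000 × 22% = ¥28,820
  ¥116,000 × 27% = ¥31,320
  → ¥65,100

¥65,100 > ¥33,500, so the mainline income levy governs.

¥65,100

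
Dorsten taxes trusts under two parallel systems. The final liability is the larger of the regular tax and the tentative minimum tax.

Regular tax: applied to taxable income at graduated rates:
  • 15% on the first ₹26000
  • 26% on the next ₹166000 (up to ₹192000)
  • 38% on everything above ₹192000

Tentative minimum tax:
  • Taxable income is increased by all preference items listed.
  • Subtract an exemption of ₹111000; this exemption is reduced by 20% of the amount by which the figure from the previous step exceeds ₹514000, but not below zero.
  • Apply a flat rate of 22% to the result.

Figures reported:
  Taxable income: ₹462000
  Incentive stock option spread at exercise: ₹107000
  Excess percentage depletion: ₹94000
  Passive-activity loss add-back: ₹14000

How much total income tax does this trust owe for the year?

Tentative minimum tax:
  Adjusted income: ₹462000 + ₹107000 + ₹94000 + ₹14000 = ₹677000
  Exemption: ₹111000 − 20% × (₹677000 − ₹514000) = ₹111000 − ₹32600 = ₹78400
  Base: ₹677000 − ₹78400 = ₹598600
  ₹598600 × 22% = ₹131692

Regular tax:
  ₹26000 × 15% = ₹3900
  ₹166000 × 26% = ₹43160
  ₹270000 × 38% = ₹102600
  → ₹149660

₹149660 > ₹131692, so the regular tax governs.

₹149660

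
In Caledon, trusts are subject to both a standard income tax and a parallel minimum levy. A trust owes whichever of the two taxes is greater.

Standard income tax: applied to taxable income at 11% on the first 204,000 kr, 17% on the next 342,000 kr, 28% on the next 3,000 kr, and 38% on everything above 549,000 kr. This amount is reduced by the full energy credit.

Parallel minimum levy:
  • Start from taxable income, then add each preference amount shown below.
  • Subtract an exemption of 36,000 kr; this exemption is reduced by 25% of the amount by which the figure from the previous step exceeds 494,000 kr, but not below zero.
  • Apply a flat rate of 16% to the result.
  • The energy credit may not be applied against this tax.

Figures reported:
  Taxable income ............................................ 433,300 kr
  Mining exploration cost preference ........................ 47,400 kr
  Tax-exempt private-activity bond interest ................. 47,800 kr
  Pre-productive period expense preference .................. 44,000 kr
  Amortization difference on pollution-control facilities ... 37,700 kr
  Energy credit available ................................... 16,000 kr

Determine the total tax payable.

96,520 kr

Standard income tax:
  204,000 kr × 11% = 22,440 kr
  229,300 kr × 17% = 38,981 kr
  → 61,421 kr
  Less energy credit 16,000 kr → 45,421 kr

Parallel minimum levy:
  Adjusted income: 433,300 kr + 47,400 kr + 47,800 kr + 44,000 kr + 37,700 kr = 610,200 kr
  Exemption: 36,000 kr − 25% × (610,200 kr − 494,000 kr) = 36,000 kr − 29,050 kr = 6,950 kr
  Base: 610,200 kr − 6,950 kr = 603,250 kr
  603,250 kr × 16% = 96,520 kr

96,520 kr > 45,421 kr, so the parallel minimum levy is the binding amount.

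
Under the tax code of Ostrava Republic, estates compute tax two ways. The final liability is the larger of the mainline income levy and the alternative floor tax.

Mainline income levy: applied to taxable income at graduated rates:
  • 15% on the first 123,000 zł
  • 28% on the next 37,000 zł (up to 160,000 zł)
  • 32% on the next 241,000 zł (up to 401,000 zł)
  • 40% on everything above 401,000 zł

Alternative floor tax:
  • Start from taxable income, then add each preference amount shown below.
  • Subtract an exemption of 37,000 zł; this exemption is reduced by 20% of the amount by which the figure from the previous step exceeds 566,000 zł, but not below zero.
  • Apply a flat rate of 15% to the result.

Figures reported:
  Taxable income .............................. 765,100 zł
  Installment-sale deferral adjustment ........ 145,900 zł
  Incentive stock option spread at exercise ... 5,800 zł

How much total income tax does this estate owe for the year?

Mainline income levy:
  123,000 zł × 15% = 18,450 zł
  37,000 zł × 28% = 10,360 zł
  241,000 zł × 32% = 77,120 zł
  364,100 zł × 40% = 145,640 zł
  → 251,570 zł

Alternative floor tax:
  Adjusted income: 765,100 zł + 145,900 zł + 5,800 zł = 916,800 zł
  Exemption: 20% × (916,800 zł − 566,000 zł) = 70,160 zł ≥ 37,000 zł, so the exemption is fully phased out
  Base: 916,800 zł − 0 zł = 916,800 zł
  916,800 zł × 15% = 137,520 zł

251,570 zł > 137,520 zł, so the mainline income levy governs.

251,570 zł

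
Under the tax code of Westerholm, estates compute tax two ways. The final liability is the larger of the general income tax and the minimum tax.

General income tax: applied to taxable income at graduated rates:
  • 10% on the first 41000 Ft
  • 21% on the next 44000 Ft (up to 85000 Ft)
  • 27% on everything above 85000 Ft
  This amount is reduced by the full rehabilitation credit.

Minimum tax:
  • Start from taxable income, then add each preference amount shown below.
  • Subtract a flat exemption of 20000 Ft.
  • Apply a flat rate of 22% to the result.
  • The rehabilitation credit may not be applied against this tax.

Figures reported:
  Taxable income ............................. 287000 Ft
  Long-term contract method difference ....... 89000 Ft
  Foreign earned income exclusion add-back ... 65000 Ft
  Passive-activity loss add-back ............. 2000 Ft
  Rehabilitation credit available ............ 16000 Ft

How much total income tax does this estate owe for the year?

Minimum tax:
  Adjusted income: 287000 Ft + 89000 Ft + 65000 Ft + 2000 Ft = 443000 Ft
  Less exemption 20000 Ft → base 423000 Ft
  423000 Ft × 22% = 93060 Ft

General income tax:
  41000 Ft × 10% = 4100 Ft
  44000 Ft × 21% = 9240 Ft
  202000 Ft × 27% = 54540 Ft
  → 67880 Ft
  Less rehabilitation credit 16000 Ft → 51880 Ft

93060 Ft > 51880 Ft, so the minimum tax is the binding amount.

93060 Ft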